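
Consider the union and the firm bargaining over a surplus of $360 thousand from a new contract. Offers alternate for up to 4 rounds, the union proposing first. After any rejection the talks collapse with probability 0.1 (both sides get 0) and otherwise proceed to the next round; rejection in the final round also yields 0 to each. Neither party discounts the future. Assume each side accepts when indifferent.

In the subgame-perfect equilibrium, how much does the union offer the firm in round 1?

Round 4 (the firm proposes): rejection yields 0 for the union; the firm offers 0 and keeps 360.
Round 3 (the union proposes): rejecting gives the firm an expected 0.9 × 360 = 324; the union offers that and keeps 36.
Round 2 (the firm proposes): rejecting gives the union an expected 0.9 × 36 = 32.4, so the firm offers 32.4, keeping 327.6.
Round 1 (the union proposes): rejecting gives the firm an expected 0.9 × 327.6 = 294.84; the union offers that and keeps 65.16.

294.84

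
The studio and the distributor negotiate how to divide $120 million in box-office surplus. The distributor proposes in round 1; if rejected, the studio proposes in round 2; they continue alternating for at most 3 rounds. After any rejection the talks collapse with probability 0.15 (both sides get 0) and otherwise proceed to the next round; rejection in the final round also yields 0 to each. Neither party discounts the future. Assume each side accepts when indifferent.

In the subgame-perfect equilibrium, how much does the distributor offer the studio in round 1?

15.3

By backward induction:
Round 3 (the distributor proposes): rejection yields 0 for the studio; the distributor offers 0 and keeps 120.
Round 2 (the studio proposes): rejecting gives the distributor an expected 0.85 × 120 = 102; the studio offers that and keeps 18.
Round 1 (the distributor proposes): rejecting gives the studio an expected 0.85 × 18 = 15.3. The distributor offers 15.3 and keeps 120 − 15.3 = 104.7.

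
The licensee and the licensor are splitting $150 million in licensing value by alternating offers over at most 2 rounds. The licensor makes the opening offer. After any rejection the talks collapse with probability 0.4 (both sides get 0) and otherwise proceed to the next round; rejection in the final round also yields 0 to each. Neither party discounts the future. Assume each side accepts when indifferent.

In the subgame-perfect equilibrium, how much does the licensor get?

60

Round 2 (the licensee proposes): the licensor will accept anything ≥ 0, so the licensee offers 0 and keeps 150.
Round 1 (the licensor proposes): rejecting gives the licensee an expected 0.6 × 150 = 90. The licensor offers 90 and keeps 150 − 90 = 60.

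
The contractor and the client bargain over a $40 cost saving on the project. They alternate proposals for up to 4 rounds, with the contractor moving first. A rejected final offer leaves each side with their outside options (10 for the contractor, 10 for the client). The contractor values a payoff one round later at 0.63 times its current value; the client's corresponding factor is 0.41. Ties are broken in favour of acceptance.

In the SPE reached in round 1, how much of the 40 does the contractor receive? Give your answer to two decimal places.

30.75

Round 4 (the client proposes): the contractor gets 10 if talks fail, so the client offers 10 and keeps 30.
Round 3 (the contractor proposes): the client can get 30 next round, worth 0.41 × 30 = 12.3 now, so the contractor offers 12.3, keeping 27.7.
Round 2 (the client proposes): the contractor can get 27.7 next round, worth 0.63 × 27.7 = 17.451 now, so the client offers 17.451, keeping 22.549.
Round 1 (the contractor proposes): the client can get 22.549 next round, worth 0.41 × 22.549 = 9.24509 now; the contractor offers that and keeps 30.75491.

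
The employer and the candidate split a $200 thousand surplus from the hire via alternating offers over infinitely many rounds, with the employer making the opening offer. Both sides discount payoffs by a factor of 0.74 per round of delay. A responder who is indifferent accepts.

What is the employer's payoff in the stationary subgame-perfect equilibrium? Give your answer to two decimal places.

Let x be the employer's share when the employer proposes and y be the candidate's share when the candidate proposes.
The candidate accepts iff offered ≥ 0.74·y, so x = 200 − 0.74y. Symmetrically y = 200 − 0.74x.
Substituting: x = 200 − 0.74(200 − 0.74x), giving x(1 − 0.74·0.74) = 200(1 − 0.74).
So x = 200 × 0.26 / 0.4524 ≈ 114.9425, and the candidate receives 200 − x ≈ 85.0575.

114.94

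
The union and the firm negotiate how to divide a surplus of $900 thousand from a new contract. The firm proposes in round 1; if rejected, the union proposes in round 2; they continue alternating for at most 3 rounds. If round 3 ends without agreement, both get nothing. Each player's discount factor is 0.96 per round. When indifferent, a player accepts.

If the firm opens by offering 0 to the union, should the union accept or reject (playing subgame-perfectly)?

Reject

Round 3 (the firm proposes): the union will accept anything ≥ 0, so the firm offers 0 and keeps 900.
Round 2 (the union proposes): the firm can get 900 next round, worth 0.96 × 900 = 864 now, so the union offers 864, keeping 36.
So by rejecting in round 1, the union gets 36 next round, worth 0.96 × 36 = 34.56 now.
Offer 0 < 34.56, so the union rejects.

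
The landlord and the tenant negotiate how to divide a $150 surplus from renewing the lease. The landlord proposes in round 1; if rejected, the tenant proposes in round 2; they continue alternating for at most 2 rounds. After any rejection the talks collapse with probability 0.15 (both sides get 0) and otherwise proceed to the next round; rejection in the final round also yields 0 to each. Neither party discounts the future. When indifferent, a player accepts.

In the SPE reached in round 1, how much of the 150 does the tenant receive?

By backward induction:
Round 2 (the tenant proposes): the landlord will accept anything ≥ 0, so the tenant offers 0 and keeps 150.
Round 1 (the landlord proposes): rejecting gives the tenant an expected 0.85 × 150 = 127.5, so the landlord offers 127.5, keeping 22.5.

127.5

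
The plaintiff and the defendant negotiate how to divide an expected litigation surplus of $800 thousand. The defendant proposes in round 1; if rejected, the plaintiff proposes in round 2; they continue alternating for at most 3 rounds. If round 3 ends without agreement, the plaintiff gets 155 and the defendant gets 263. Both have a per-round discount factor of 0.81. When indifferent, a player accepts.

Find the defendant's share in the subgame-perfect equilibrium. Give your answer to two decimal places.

575.18

Round 3 (the defendant proposes): the plaintiff gets 155 if talks fail, so the defendant offers 155 and keeps 645.
Round 2 (the plaintiff proposes): the defendant can get 645 next round, worth 0.81 × 645 = 522.45 now. The plaintiff offers 522.45 and keeps 800 − 522.45 = 277.55.
Round 1 (the defendant proposes): the plaintiff can get 277.55 next round, worth 0.81 × 277.55 = 224.8155 now, so the defendant offers 224.8155, keeping 575.1845.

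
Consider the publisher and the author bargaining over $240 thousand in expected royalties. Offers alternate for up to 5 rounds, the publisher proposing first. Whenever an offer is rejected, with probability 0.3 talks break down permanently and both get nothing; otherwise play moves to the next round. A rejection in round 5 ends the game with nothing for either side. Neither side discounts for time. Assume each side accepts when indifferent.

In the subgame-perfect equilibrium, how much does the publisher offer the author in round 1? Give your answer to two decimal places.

Round 5 (the publisher proposes): rejection yields 0 for the author; the publisher offers 0 and keeps 240.
Round 4 (the author proposes): rejecting gives the publisher an expected 0.7 × 240 = 168, so the author offers 168, keeping 72.
Round 3 (the publisher proposes): rejecting gives the author an expected 0.7 × 72 = 50.4; the publisher offers that and keeps 189.6.
Round 2 (the author proposes): rejecting gives the publisher an expected 0.7 × 189.6 = 132.72. The author offers 132.72 and keeps 240 − 132.72 = 107.28.
Round 1 (the publisher proposes): rejecting gives the author an expected 0.7 × 107.28 = 75.096, so the publisher offers 75.096, keeping 164.904.

75.10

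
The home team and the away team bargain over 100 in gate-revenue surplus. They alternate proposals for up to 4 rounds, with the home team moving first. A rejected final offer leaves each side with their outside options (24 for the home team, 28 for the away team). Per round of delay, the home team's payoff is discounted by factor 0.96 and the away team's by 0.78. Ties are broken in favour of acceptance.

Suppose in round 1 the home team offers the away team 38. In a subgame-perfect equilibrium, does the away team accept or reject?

Round 4 (the away team proposes): the home team gets 24 if talks fail, so the away team offers 24 and keeps 76.
Round 3 (the home team proposes): the away team can get 76 next round, worth 0.78 × 76 = 59.28 now. The home team offers 59.28 and keeps 100 − 59.28 = 40.72.
Round 2 (the away team proposes): the home team can get 40.72 next round, worth 0.96 × 40.72 = 39.0912 now, so the away team offers 39.0912, keeping 60.9088.
So by rejecting in round 1, the away team gets 60.9088 next round, worth 0.78 × 60.9088 = 47.508864 now.
Offer 38 < 47.508864, so the away team rejects.

Reject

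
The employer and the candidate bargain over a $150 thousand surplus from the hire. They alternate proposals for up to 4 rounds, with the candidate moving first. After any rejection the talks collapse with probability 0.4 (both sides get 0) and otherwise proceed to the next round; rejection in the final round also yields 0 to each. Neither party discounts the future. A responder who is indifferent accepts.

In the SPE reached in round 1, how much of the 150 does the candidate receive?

81.6

Round 4 (the employer proposes): rejection yields 0 for the candidate; the employer offers 0 and keeps 150.
Round 3 (the candidate proposes): rejecting gives the employer an expected 0.6 × 150 = 90. The candidate offers 90 and keeps 150 − 90 = 60.
Round 2 (the employer proposes): rejecting gives the candidate an expected 0.6 × 60 = 36, so the employer offers 36, keeping 114.
Round 1 (the candidate proposes): rejecting gives the employer an expected 0.6 × 114 = 68.4. The candidate offers 68.4 and keeps 150 − 68.4 = 81.6.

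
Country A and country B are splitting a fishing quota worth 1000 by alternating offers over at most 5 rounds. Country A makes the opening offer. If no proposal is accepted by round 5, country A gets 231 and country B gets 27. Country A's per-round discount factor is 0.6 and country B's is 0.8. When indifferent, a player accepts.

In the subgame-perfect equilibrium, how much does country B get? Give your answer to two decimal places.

Round 5 (country A proposes): country B gets 27 if talks fail, so country A offers 27 and keeps 973.
Round 4 (country B proposes): country A can get 973 next round, worth 0.6 × 973 = 583.8 now; country B offers that and keeps 416.2.
Round 3 (country A proposes): country B can get 416.2 next round, worth 0.8 × 416.2 = 332.96 now; country A offers that and keeps 667.04.
Round 2 (country B proposes): country A can get 667.04 next round, worth 0.6 × 667.04 = 400.224 now, so country B offers 400.224, keeping 599.776.
Round 1 (country A proposes): country B can get 599.776 next round, worth 0.8 × 599.776 = 479.8208 now; country A offers that and keeps 520.1792.

479.82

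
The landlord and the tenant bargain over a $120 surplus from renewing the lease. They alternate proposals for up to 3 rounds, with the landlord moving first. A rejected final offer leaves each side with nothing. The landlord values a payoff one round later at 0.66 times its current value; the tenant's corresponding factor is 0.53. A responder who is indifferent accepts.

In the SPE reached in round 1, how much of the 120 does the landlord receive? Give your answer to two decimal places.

Solve by backward induction from round 3.
Round 3 (the landlord proposes): rejection yields 0 for the tenant; the landlord offers 0 and keeps 120.
Round 2 (the tenant proposes): the landlord can get 120 next round, worth 0.66 × 120 = 79.2 now. The tenant offers 79.2 and keeps 120 − 79.2 = 40.8.
Round 1 (the landlord proposes): the tenant can get 40.8 next round, worth 0.53 × 40.8 = 21.624 now. The landlord offers 21.624 and keeps 120 − 21.624 = 98.376.

98.38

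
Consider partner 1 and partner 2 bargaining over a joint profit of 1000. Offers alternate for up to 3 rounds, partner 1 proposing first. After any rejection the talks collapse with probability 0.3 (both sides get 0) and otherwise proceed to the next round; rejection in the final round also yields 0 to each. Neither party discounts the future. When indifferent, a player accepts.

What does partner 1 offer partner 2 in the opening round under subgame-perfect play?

Round 3 (partner 1 proposes): rejection yields 0 for partner 2; partner 1 offers 0 and keeps 1000.
Round 2 (partner 2 proposes): rejecting gives partner 1 an expected 0.7 × 1000 = 700. Partner 2 offers 700 and keeps 1000 − 700 = 300.
Round 1 (partner 1 proposes): rejecting gives partner 2 an expected 0.7 × 300 = 210; partner 1 offers that and keeps 790.

210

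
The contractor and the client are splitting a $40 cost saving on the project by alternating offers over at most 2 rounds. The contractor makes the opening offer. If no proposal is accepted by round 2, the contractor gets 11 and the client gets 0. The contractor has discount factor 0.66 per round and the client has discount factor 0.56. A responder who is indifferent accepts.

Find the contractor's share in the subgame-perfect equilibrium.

Round 2 (the client proposes): the contractor gets 11 if talks fail, so the client offers 11 and keeps 29.
Round 1 (the contractor proposes): the client can get 29 next round, worth 0.56 × 29 = 16.24 now. The contractor offers 16.24 and keeps 40 − 16.24 = 23.76.

23.76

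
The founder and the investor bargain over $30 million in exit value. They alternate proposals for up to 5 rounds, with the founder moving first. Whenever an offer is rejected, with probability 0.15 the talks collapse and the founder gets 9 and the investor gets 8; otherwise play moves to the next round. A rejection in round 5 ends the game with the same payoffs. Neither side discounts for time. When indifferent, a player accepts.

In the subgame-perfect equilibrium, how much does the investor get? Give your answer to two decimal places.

10.86

Round 5 (the founder proposes): the investor gets 8 if talks fail, so the founder offers 8 and keeps 22.
Round 4 (the investor proposes): rejecting gives the founder an expected 0.85 × 22 + 0.15 × 9 = 20.05. The investor offers 20.05 and keeps 30 − 20.05 = 9.95.
Round 3 (the founder proposes): rejecting gives the investor an expected 0.85 × 9.95 + 0.15 × 8 = 9.6575. The founder offers 9.6575 and keeps 30 − 9.6575 = 20.3425.
Round 2 (the investor proposes): rejecting gives the founder an expected 0.85 × 20.3425 + 0.15 × 9 = 18.641125, so the investor offers 18.641125, keeping 11.358875.
Round 1 (the founder proposes): rejecting gives the investor an expected 0.85 × 11.358875 + 0.15 × 8 = 10.85504375, so the founder offers 10.85504375, keeping 19.14495625.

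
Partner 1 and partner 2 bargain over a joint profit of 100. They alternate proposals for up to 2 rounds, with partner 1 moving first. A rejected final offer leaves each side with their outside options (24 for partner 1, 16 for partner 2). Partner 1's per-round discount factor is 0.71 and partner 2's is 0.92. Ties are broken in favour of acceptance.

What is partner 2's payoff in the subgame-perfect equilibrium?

69.92

Round 2 (partner 2 proposes): partner 1 gets 24 if talks fail, so partner 2 offers 24 and keeps 76.
Round 1 (partner 1 proposes): partner 2 can get 76 next round, worth 0.92 × 76 = 69.92 now. Partner 1 offers 69.92 and keeps 100 − 69.92 = 30.08.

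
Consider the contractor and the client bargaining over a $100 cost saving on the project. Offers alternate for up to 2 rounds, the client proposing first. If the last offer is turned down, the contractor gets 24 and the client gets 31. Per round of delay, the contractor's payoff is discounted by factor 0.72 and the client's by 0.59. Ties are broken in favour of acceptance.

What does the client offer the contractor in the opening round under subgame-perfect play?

49.68

Round 2 (the contractor proposes): the client gets 31 if talks fail, so the contractor offers 31 and keeps 69.
Round 1 (the client proposes): the contractor can get 69 next round, worth 0.72 × 69 = 49.68 now, so the client offers 49.68, keeping 50.32.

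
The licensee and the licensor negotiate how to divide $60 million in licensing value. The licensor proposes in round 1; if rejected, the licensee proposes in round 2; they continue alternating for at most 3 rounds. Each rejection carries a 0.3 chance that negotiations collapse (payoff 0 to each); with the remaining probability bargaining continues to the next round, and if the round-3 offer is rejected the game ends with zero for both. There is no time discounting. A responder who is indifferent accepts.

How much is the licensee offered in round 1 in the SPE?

By backward induction:
Round 3 (the licensor proposes): rejection yields 0 for the licensee; the licensor offers 0 and keeps 60.
Round 2 (the licensee proposes): rejecting gives the licensor an expected 0.7 × 60 = 42. The licensee offers 42 and keeps 60 − 42 = 18.
Round 1 (the licensor proposes): rejecting gives the licensee an expected 0.7 × 18 = 12.6, so the licensor offers 12.6, keeping 47.4.

12.6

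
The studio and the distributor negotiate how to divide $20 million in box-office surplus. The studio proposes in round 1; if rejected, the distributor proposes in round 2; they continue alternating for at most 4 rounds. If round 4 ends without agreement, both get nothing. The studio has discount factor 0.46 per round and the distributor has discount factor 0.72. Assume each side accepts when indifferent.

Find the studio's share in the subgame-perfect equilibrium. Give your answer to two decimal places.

By backward induction:
Round 4 (the distributor proposes): the studio will accept anything ≥ 0, so the distributor offers 0 and keeps 20.
Round 3 (the studio proposes): the distributor can get 20 next round, worth 0.72 × 20 = 14.4 now; the studio offers that and keeps 5.6.
Round 2 (the distributor proposes): the studio can get 5.6 next round, worth 0.46 × 5.6 = 2.576 now. The distributor offers 2.576 and keeps 20 − 2.576 = 17.424.
Round 1 (the studio proposes): the distributor can get 17.424 next round, worth 0.72 × 17.424 = 12.54528 now; the studio offers that and keeps 7.45472.

7.45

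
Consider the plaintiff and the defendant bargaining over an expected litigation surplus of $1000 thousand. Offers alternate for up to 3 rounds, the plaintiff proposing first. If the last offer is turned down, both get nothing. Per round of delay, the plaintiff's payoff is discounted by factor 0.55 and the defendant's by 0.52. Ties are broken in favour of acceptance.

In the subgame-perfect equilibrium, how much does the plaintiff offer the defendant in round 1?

Round 3 (the plaintiff proposes): the defendant will accept anything ≥ 0, so the plaintiff offers 0 and keeps 1000.
Round 2 (the defendant proposes): the plaintiff can get 1000 next round, worth 0.55 × 1000 = 550 now. The defendant offers 550 and keeps 1000 − 550 = 450.
Round 1 (the plaintiff proposes): the defendant can get 450 next round, worth 0.52 × 450 = 234 now, so the plaintiff offers 234, keeping 766.

234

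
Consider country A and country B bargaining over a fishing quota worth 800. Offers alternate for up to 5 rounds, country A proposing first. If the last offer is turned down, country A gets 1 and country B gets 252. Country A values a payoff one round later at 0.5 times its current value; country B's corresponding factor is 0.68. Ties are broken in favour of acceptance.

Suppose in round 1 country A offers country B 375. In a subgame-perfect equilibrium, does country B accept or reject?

Work out country B's continuation value if the offer is rejected.
Round 5 (country A proposes): country B gets 252 if talks fail, so country A offers 252 and keeps 548.
Round 4 (country B proposes): country A can get 548 next round, worth 0.5 × 548 = 274 now, so country B offers 274, keeping 526.
Round 3 (country A proposes): country B can get 526 next round, worth 0.68 × 526 = 357.68 now, so country A offers 357.68, keeping 442.32.
Round 2 (country B proposes): country A can get 442.32 next round, worth 0.5 × 442.32 = 221.16 now, so country B offers 221.16, keeping 578.84.
So by rejecting in round 1, country B gets 578.84 next round, worth 0.68 × 578.84 = 393.6112 now.
Offer 375 < 393.6112, so country B rejects.

Reject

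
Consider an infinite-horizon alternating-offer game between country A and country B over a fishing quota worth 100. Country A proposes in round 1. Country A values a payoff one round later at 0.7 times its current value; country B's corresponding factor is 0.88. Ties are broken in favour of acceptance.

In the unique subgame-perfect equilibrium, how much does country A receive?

31.25

Let x be country A's share when country A proposes and y be country B's share when country B proposes.
Country B accepts iff offered ≥ 0.88·y, so x = 100 − 0.88y. Symmetrically y = 100 − 0.7x.
Substituting: x = 100 − 0.88(100 − 0.7x), giving x(1 − 0.7·0.88) = 100(1 − 0.88).
So x = 100 × 0.12 / 0.384 = 31.25, and country B receives 100 − x = 68.75.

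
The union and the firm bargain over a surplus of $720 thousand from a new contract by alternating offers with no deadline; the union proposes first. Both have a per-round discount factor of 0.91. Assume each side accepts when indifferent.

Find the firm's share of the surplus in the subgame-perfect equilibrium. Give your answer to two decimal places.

343.04

Let x be the union's share when the union proposes and y be the firm's share when the firm proposes.
The firm accepts iff offered ≥ 0.91·y, so x = 720 − 0.91y. Symmetrically y = 720 − 0.91x.
Substituting: x = 720 − 0.91(720 − 0.91x), giving x(1 − 0.91·0.91) = 720(1 − 0.91).
So x = 720 × 0.09 / 0.1719 ≈ 376.9634, and the firm receives 720 − x ≈ 343.0366.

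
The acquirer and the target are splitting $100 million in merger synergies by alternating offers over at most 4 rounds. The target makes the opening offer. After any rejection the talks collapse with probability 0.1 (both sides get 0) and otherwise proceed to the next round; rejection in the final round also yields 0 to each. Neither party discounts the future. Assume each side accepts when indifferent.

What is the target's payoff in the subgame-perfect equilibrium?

18.1

By backward induction:
Round 4 (the acquirer proposes): the target will accept anything ≥ 0, so the acquirer offers 0 and keeps 100.
Round 3 (the target proposes): rejecting gives the acquirer an expected 0.9 × 100 = 90. The target offers 90 and keeps 100 − 90 = 10.
Round 2 (the acquirer proposes): rejecting gives the target an expected 0.9 × 10 = 9, so the acquirer offers 9, keeping 91.
Round 1 (the target proposes): rejecting gives the acquirer an expected 0.9 × 91 = 81.9. The target offers 81.9 and keeps 100 − 81.9 = 18.1.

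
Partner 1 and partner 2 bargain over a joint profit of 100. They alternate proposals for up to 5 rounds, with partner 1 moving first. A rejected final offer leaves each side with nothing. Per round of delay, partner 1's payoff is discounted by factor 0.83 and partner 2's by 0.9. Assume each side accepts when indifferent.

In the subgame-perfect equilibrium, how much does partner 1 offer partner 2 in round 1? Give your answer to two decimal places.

26.73

Work backward from the last round.
Round 5 (partner 1 proposes): partner 2 will accept anything ≥ 0, so partner 1 offers 0 and keeps 100.
Round 4 (partner 2 proposes): partner 1 can get 100 next round, worth 0.83 × 100 = 83 now, so partner 2 offers 83, keeping 17.
Round 3 (partner 1 proposes): partner 2 can get 17 next round, worth 0.9 × 17 = 15.3 now, so partner 1 offers 15.3, keeping 84.7.
Round 2 (partner 2 proposes): partner 1 can get 84.7 next round, worth 0.83 × 84.7 = 70.301 now; partner 2 offers that and keeps 29.699.
Round 1 (partner 1 proposes): partner 2 can get 29.699 next round, worth 0.9 × 29.699 = 26.7291 now. Partner 1 offers 26.7291 and keeps 100 − 26.7291 = 73.2709.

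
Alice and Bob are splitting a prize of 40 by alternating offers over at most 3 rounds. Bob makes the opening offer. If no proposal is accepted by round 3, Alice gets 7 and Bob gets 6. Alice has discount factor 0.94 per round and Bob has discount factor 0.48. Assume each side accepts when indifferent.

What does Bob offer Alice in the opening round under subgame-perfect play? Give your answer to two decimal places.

Round 3 (Bob proposes): Alice gets 7 if talks fail, so Bob offers 7 and keeps 33.
Round 2 (Alice proposes): Bob can get 33 next round, worth 0.48 × 33 = 15.84 now; Alice offers that and keeps 24.16.
Round 1 (Bob proposes): Alice can get 24.16 next round, worth 0.94 × 24.16 = 22.7104 now. Bob offers 22.7104 and keeps 40 − 22.7104 = 17.2896.

22.71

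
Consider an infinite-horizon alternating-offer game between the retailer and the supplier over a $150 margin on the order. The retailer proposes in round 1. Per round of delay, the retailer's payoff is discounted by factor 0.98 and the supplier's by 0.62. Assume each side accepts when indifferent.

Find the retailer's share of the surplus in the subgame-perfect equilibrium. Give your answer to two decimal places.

In a stationary SPE each proposer offers the other exactly their discounted continuation value.
If the retailer keeps x when proposing and the supplier keeps y when proposing, then x = 150 − 0.62y and y = 150 − 0.98x.
Solving: x = 150(1 − 0.62) / (1 − 0.98·0.62) = 57 / 0.3924 ≈ 145.2599.
The supplier gets 150 − 145.2599 ≈ 4.7401.

145.26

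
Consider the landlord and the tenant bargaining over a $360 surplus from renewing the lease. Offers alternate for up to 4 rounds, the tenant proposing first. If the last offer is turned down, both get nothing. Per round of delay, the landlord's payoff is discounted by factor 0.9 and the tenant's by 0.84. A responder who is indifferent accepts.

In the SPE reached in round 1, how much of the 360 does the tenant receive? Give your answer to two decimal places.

Work backward from the last round.
Round 4 (the landlord proposes): rejection yields 0 for the tenant; the landlord offers 0 and keeps 360.
Round 3 (the tenant proposes): the landlord can get 360 next round, worth 0.9 × 360 = 324 now, so the tenant offers 324, keeping 36.
Round 2 (the landlord proposes): the tenant can get 36 next round, worth 0.84 × 36 = 30.24 now, so the landlord offers 30.24, keeping 329.76.
Round 1 (the tenant proposes): the landlord can get 329.76 next round, worth 0.9 × 329.76 = 296.784 now, so the tenant offers 296.784, keeping 63.216.

63.22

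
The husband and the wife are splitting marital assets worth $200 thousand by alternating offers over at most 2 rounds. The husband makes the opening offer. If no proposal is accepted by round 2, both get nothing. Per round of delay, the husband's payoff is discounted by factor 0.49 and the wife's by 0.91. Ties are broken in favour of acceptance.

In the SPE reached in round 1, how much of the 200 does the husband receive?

Work backward from the last round.
Round 2 (the wife proposes): rejection yields 0 for the husband; the wife offers 0 and keeps 200.
Round 1 (the husband proposes): the wife can get 200 next round, worth 0.91 × 200 = 182 now; the husband offers that and keeps 18.

18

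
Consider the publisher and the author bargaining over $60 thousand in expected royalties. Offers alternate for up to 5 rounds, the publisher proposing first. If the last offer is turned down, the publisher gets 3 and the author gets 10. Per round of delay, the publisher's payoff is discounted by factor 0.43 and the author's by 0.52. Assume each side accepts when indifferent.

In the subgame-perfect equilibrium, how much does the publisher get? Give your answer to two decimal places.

Round 5 (the publisher proposes): the author gets 10 if talks fail, so the publisher offers 10 and keeps 50.
Round 4 (the author proposes): the publisher can get 50 next round, worth 0.43 × 50 = 21.5 now; the author offers that and keeps 38.5.
Round 3 (the publisher proposes): the author can get 38.5 next round, worth 0.52 × 38.5 = 20.02 now. The publisher offers 20.02 and keeps 60 − 20.02 = 39.98.
Round 2 (the author proposes): the publisher can get 39.98 next round, worth 0.43 × 39.98 = 17.1914 now. The author offers 17.1914 and keeps 60 − 17.1914 = 42.8086.
Round 1 (the publisher proposes): the author can get 42.8086 next round, worth 0.52 × 42.8086 = 22.260472 now. The publisher offers 22.260472 and keeps 60 − 22.260472 = 37.739528.

37.74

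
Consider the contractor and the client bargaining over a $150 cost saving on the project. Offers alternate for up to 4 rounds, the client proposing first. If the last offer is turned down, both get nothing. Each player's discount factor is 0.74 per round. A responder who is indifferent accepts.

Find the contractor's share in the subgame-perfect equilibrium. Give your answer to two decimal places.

Round 4 (the contractor proposes): rejection yields 0 for the client; the contractor offers 0 and keeps 150.
Round 3 (the client proposes): the contractor can get 150 next round, worth 0.74 × 150 = 111 now; the client offers that and keeps 39.
Round 2 (the contractor proposes): the client can get 39 next round, worth 0.74 × 39 = 28.86 now, so the contractor offers 28.86, keeping 121.14.
Round 1 (the client proposes): the contractor can get 121.14 next round, worth 0.74 × 121.14 = 89.6436 now. The client offers 89.6436 and keeps 150 − 89.6436 = 60.3564.

89.64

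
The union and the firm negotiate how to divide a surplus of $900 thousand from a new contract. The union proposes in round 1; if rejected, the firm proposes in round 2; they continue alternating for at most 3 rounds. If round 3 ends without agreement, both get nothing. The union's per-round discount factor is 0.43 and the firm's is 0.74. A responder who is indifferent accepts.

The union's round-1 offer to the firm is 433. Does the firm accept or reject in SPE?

Round 3 (the union proposes): rejection yields 0 for the firm; the union offers 0 and keeps 900.
Round 2 (the firm proposes): the union can get 900 next round, worth 0.43 × 900 = 387 now; the firm offers that and keeps 513.
So by rejecting in round 1, the firm gets 513 next round, worth 0.74 × 513 = 379.62 now.
Offer 433 ≥ 379.62, so the firm accepts.

Accept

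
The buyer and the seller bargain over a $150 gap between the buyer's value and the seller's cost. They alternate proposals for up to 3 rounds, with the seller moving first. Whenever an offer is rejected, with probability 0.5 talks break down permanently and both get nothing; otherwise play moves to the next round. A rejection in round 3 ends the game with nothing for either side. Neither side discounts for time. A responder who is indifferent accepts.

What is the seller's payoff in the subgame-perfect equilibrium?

Round 3 (the seller proposes): rejection yields 0 for the buyer; the seller offers 0 and keeps 150.
Round 2 (the buyer proposes): rejecting gives the seller an expected 0.5 × 150 = 75; the buyer offers that and keeps 75.
Round 1 (the seller proposes): rejecting gives the buyer an expected 0.5 × 75 = 37.5. The seller offers 37.5 and keeps 150 − 37.5 = 112.5.

112.5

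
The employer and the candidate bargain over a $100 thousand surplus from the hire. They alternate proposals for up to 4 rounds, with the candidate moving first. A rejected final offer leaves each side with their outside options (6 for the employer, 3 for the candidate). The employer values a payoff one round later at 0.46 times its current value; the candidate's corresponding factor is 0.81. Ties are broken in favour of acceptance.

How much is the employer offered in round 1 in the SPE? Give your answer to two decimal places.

25.37

Round 4 (the employer proposes): the candidate gets 3 if talks fail, so the employer offers 3 and keeps 97.
Round 3 (the candidate proposes): the employer can get 97 next round, worth 0.46 × 97 = 44.62 now, so the candidate offers 44.62, keeping 55.38.
Round 2 (the employer proposes): the candidate can get 55.38 next round, worth 0.81 × 55.38 = 44.8578 now, so the employer offers 44.8578, keeping 55.1422.
Round 1 (the candidate proposes): the employer can get 55.1422 next round, worth 0.46 × 55.1422 = 25.365412 now, so the candidate offers 25.365412, keeping 74.634588.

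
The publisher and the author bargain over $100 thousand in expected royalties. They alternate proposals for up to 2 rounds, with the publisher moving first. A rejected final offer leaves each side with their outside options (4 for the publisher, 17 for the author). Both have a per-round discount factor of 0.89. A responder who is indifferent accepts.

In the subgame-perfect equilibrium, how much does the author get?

Round 2 (the author proposes): the publisher gets 4 if talks fail, so the author offers 4 and keeps 96.
Round 1 (the publisher proposes): the author can get 96 next round, worth 0.89 × 96 = 85.44 now, so the publisher offers 85.44, keeping 14.56.

85.44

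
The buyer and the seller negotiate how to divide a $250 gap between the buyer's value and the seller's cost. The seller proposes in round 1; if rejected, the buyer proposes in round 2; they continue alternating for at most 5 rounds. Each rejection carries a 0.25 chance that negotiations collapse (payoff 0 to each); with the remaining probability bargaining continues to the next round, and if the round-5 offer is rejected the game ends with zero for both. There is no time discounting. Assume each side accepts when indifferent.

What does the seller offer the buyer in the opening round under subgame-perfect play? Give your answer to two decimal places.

Round 5 (the seller proposes): the buyer will accept anything ≥ 0, so the seller offers 0 and keeps 250.
Round 4 (the buyer proposes): rejecting gives the seller an expected 0.75 × 250 = 187.5, so the buyer offers 187.5, keeping 62.5.
Round 3 (the seller proposes): rejecting gives the buyer an expected 0.75 × 62.5 = 46.875; the seller offers that and keeps 203.125.
Round 2 (the buyer proposes): rejecting gives the seller an expected 0.75 × 203.125 = 152.34375. The buyer offers 152.34375 and keeps 250 − 152.34375 = 97.65625.
Round 1 (the seller proposes): rejecting gives the buyer an expected 0.75 × 97.65625 = 73.2421875, so the seller offers 73.2421875, keeping 176.7578125.

73.24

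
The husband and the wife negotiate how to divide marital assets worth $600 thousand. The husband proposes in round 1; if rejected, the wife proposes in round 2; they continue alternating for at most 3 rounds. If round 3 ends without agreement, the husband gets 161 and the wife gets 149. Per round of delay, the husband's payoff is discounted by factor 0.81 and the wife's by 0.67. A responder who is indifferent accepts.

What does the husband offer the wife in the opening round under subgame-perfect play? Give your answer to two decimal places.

157.24

Round 3 (the husband proposes): the wife gets 149 if talks fail, so the husband offers 149 and keeps 451.
Round 2 (the wife proposes): the husband can get 451 next round, worth 0.81 × 451 = 365.31 now. The wife offers 365.31 and keeps 600 − 365.31 = 234.69.
Round 1 (the husband proposes): the wife can get 234.69 next round, worth 0.67 × 234.69 = 157.2423 now; the husband offers that and keeps 442.7577.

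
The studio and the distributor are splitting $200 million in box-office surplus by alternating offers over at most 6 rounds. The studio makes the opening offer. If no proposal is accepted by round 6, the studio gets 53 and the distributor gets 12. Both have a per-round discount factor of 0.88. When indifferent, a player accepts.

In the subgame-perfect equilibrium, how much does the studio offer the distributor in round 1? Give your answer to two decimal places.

Round 6 (the distributor proposes): the studio gets 53 if talks fail, so the distributor offers 53 and keeps 147.
Round 5 (the studio proposes): the distributor can get 147 next round, worth 0.88 × 147 = 129.36 now; the studio offers that and keeps 70.64.
Round 4 (the distributor proposes): the studio can get 70.64 next round, worth 0.88 × 70.64 = 62.1632 now, so the distributor offers 62.1632, keeping 137.8368.
Round 3 (the studio proposes): the distributor can get 137.8368 next round, worth 0.88 × 137.8368 = 121.296384 now; the studio offers that and keeps 78.703616.
Round 2 (the distributor proposes): the studio can get 78.703616 next round, worth 0.88 × 78.703616 = 69.25918208 now; the distributor offers that and keeps 130.74081792.
Round 1 (the studio proposes): the distributor can get 130.74081792 next round, worth 0.88 × 130.74081792 = 115.0519197696 now, so the studio offers 115.0519197696, keeping 84.9480802304.

115.05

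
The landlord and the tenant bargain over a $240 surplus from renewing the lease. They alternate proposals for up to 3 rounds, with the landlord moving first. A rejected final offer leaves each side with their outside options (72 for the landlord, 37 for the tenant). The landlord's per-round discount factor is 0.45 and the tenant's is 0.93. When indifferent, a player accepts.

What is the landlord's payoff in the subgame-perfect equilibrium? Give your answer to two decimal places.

101.76

By backward induction:
Round 3 (the landlord proposes): the tenant gets 37 if talks fail, so the landlord offers 37 and keeps 203.
Round 2 (the tenant proposes): the landlord can get 203 next round, worth 0.45 × 203 = 91.35 now, so the tenant offers 91.35, keeping 148.65.
Round 1 (the landlord proposes): the tenant can get 148.65 next round, worth 0.93 × 148.65 = 138.2445 now. The landlord offers 138.2445 and keeps 240 − 138.2445 = 101.7555.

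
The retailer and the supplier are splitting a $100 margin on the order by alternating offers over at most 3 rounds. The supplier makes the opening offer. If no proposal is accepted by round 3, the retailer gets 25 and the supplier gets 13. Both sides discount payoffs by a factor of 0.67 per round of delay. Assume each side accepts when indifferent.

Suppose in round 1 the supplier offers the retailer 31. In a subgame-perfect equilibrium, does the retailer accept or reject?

Reject

Round 3 (the supplier proposes): the retailer gets 25 if talks fail, so the supplier offers 25 and keeps 75.
Round 2 (the retailer proposes): the supplier can get 75 next round, worth 0.67 × 75 = 50.25 now. The retailer offers 50.25 and keeps 100 − 50.25 = 49.75.
So by rejecting in round 1, the retailer gets 49.75 next round, worth 0.67 × 49.75 = 33.3325 now.
Offer 31 < 33.3325, so the retailer rejects.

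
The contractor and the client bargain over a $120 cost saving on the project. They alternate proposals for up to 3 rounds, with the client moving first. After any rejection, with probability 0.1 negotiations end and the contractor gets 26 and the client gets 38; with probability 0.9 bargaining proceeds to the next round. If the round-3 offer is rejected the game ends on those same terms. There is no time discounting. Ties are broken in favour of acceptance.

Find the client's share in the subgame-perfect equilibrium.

88.96

Round 3 (the client proposes): the contractor gets 26 if talks fail, so the client offers 26 and keeps 94.
Round 2 (the contractor proposes): rejecting gives the client an expected 0.9 × 94 + 0.1 × 38 = 88.4. The contractor offers 88.4 and keeps 120 − 88.4 = 31.6.
Round 1 (the client proposes): rejecting gives the contractor an expected 0.9 × 31.6 + 0.1 × 26 = 31.04. The client offers 31.04 and keeps 120 − 31.04 = 88.96.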